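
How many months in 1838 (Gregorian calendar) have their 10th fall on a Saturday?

Check the 10th of each month of 1838: Jan 10: Wed, Feb 10: Sat, Mar 10: Sat, Apr 10: Tue, May 10: Thu, Jun 10: Sun, Jul 10: Tue, Aug 10: Fri, Sep 10: Mon, Oct 10: Wed, Nov 10: Sat, Dec 10: Mon.
Saturday occurs in February, March, November — 3 months.

3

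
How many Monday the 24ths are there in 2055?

Check the 24th of each month of 2055: Jan 24: Sun, Feb 24: Wed, Mar 24: Wed, Apr 24: Sat, May 24: Mon, Jun 24: Thu, Jul 24: Sat, Aug 24: Tue, Sep 24: Fri, Oct 24: Sun, Nov 24: Wed, Dec 24: Fri.
Monday occurs in May — 1 month.

1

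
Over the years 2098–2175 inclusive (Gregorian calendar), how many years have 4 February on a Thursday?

Track 4 February's weekday year by year (advancing +1, or +2 across a Feb 29):
  2098: Tue  2099: Wed (+1)  2100: Thu (+1) ✓  2101: Fri (+1)  2102: Sat (+1)
  2103: Sun (+1)  2104: Mon (+1)  2105: Wed (+2)  2106: Thu (+1) ✓  2107: Fri (+1)
  2108: Sat (+1)  2109: Mon (+2)  2110: Tue (+1)  2111: Wed (+1)  … (50 more years) …
  2162: Thu (+1) ✓  2163: Fri (+1)  2164: Sat (+1)  2165: Mon (+2)  2166: Tue (+1)
  2167: Wed (+1)  2168: Thu (+1) ✓  2169: Sat (+2)  2170: Sun (+1)  2171: Mon (+1)
  2172: Tue (+1)  2173: Thu (+2) ✓  2174: Fri (+1)  2175: Sat (+1)
Thursday years: 2100, 2106, 2112, 2117, 2123, 2134, 2140, 2145, 2151, 2162, 2168, 2173 — 12 in total.

12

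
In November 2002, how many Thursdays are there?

November 2002 has 30 days and begins on Friday.
The first Thursday is November 7.
Thursdays fall on 7, 14, 21, 28 — that's 4.

4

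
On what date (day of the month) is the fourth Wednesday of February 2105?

February 1, 2105 is a Sunday, so the first Wednesday is the 4th.
The fourth Wednesday is 4 + 21 = 25.

25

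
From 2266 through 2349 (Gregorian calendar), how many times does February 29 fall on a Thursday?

3

Leap years in 2266–2349: 20 of them.
Feb 29 weekday advances by 5 (mod 7) from one leap year to the next four years later (or differs when a century non-leap intervenes).
Leap-day weekdays: 2268:Sat 2272:Thu✓ 2276:Tue 2280:Sun 2284:Fri 2288:Wed 2292:Mon 2296:Sat 2304:Mon 2308:Sat 2312:Thu✓ 2316:Tue 2320:Sun 2324:Fri 2328:Wed 2332:Mon 2336:Sat 2340:Thu✓ 2344:Tue 2348:Sun
Thursday: 2272, 2312, 2340 → 3.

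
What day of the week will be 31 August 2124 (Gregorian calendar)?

January 1, 2124 is a Saturday.
August 31 is day 244 of the year, i.e. 243 days after Jan 1.
243 mod 7 = 5, so advance 5 weekdays from Saturday: Thursday.

Thursday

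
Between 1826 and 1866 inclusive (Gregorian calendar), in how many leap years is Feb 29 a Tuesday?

1

Leap years in 1826–1866: 10 of them.
Feb 29 weekday advances by 5 (mod 7) from one leap year to the next four years later (or differs when a century non-leap intervenes).
Leap-day weekdays: 1828:Fri 1832:Wed 1836:Mon 1840:Sat 1844:Thu 1848:Tue✓ 1852:Sun 1856:Fri 1860:Wed 1864:Mon
Tuesday: 1848 → 1.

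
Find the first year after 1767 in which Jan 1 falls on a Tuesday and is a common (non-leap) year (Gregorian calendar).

Jan 1 advances by 2 weekdays after a leap year and by 1 after a common year.
1767: Jan 1 is Thursday.
1768: Friday (leap)
1769: Sunday
1770: Monday
1771: Tuesday
1771 begins on a Tuesday and is a common year.

1771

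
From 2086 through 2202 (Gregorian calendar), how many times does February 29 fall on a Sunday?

4

Leap years in 2086–2202: 27 of them.
Feb 29 weekday advances by 5 (mod 7) from one leap year to the next four years later (or differs when a century non-leap intervenes).
Leap-day weekdays: 2088:Sun✓ 2092:Fri 2096:Wed 2104:Fri 2108:Wed 2112:Mon 2116:Sat 2120:Thu 2124:Tue 2128:Sun✓ 2132:Fri 2136:Wed 2140:Mon 2144:Sat 2148:Thu 2152:Tue 2156:Sun✓ 2160:Fri 2164:Wed 2168:Mon 2172:Sat 2176:Thu 2180:Tue 2184:Sun✓ 2188:Fri 2192:Wed 2196:Mon
Sunday: 2088, 2128, 2156, 2184 → 4.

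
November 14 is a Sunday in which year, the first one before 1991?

1982

From one year to the next, a fixed date's weekday advances by 1, or by 2 when a Feb 29 lies between the two dates.
1991: November 14 is Thursday.
1990: Wednesday (−1)
1989: Tuesday (−1)
1988: Monday (−1)
1987: Saturday (−2)
1986: Friday (−1)
1985: Thursday (−1)
1984: Wednesday (−1)
1983: Monday (−2)
1982: Sunday (−1)
November 14 falls on a Sunday in 1982.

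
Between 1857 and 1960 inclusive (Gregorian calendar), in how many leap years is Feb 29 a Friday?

Leap years in 1857–1960: 25 of them.
Feb 29 weekday advances by 5 (mod 7) from one leap year to the next four years later (or differs when a century non-leap intervenes).
Leap-day weekdays: 1860:Wed 1864:Mon 1868:Sat 1872:Thu 1876:Tue 1880:Sun 1884:Fri✓ 1888:Wed 1892:Mon 1896:Sat 1904:Mon 1908:Sat 1912:Thu 1916:Tue 1920:Sun 1924:Fri✓ 1928:Wed 1932:Mon 1936:Sat 1940:Thu 1944:Tue 1948:Sun 1952:Fri✓ 1956:Wed 1960:Mon
Friday: 1884, 1924, 1952 → 3.

3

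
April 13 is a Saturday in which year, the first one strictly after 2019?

2024

From one year to the next, a fixed date's weekday advances by 1, or by 2 when a Feb 29 lies between the two dates.
2019: April 13 is Saturday.
2020: Monday (+2)
2021: Tuesday (+1)
2022: Wednesday (+1)
2023: Thursday (+1)
2024: Saturday (+2)
April 13 falls on a Saturday in 2024.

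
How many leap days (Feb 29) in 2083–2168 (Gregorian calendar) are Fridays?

Leap years in 2083–2168: 21 of them.
Feb 29 weekday advances by 5 (mod 7) from one leap year to the next four years later (or differs when a century non-leap intervenes).
Leap-day weekdays: 2084:Tue 2088:Sun 2092:Fri✓ 2096:Wed 2104:Fri✓ 2108:Wed 2112:Mon 2116:Sat 2120:Thu 2124:Tue 2128:Sun 2132:Fri✓ 2136:Wed 2140:Mon 2144:Sat 2148:Thu 2152:Tue 2156:Sun 2160:Fri✓ 2164:Wed 2168:Mon
Friday: 2092, 2104, 2132, 2160 → 4.

4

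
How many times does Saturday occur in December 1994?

December 1994 has 31 days and begins on Thursday.
The first Saturday is December 3.
Saturdays fall on 3, 10, 17, 24, 31 — that's 5.

5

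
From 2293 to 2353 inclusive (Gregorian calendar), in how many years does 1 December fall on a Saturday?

Track 1 December's weekday year by year (advancing +1, or +2 across a Feb 29):
  2293: Fri  2294: Sat (+1) ✓  2295: Sun (+1)  2296: Tue (+2)  2297: Wed (+1)
  2298: Thu (+1)  2299: Fri (+1)  2300: Sat (+1) ✓  2301: Sun (+1)  2302: Mon (+1)
  2303: Tue (+1)  2304: Thu (+2)  2305: Fri (+1)  2306: Sat (+1) ✓  … (33 more years) …
  2340: Sun (+2)  2341: Mon (+1)  2342: Tue (+1)  2343: Wed (+1)  2344: Fri (+2)
  2345: Sat (+1) ✓  2346: Sun (+1)  2347: Mon (+1)  2348: Wed (+2)  2349: Thu (+1)
  2350: Fri (+1)  2351: Sat (+1) ✓  2352: Mon (+2)  2353: Tue (+1)
Saturday years: 2294, 2300, 2306, 2317, 2323, 2328, 2334, 2345, 2351 — 9 in total.

9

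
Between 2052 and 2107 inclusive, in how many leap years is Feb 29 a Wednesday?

Leap years in 2052–2107: 13 of them.
Feb 29 weekday advances by 5 (mod 7) from one leap year to the next four years later (or differs when a century non-leap intervenes).
Leap-day weekdays: 2052:Thu 2056:Tue 2060:Sun 2064:Fri 2068:Wed✓ 2072:Mon 2076:Sat 2080:Thu 2084:Tue 2088:Sun 2092:Fri 2096:Wed✓ 2104:Fri
Wednesday: 2068, 2096 → 2.

2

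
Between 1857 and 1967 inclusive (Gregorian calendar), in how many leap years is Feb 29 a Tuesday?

3

Leap years in 1857–1967: 26 of them.
Feb 29 weekday advances by 5 (mod 7) from one leap year to the next four years later (or differs when a century non-leap intervenes).
Leap-day weekdays: 1860:Wed 1864:Mon 1868:Sat 1872:Thu 1876:Tue✓ 1880:Sun 1884:Fri 1888:Wed 1892:Mon 1896:Sat 1904:Mon 1908:Sat 1912:Thu 1916:Tue✓ 1920:Sun 1924:Fri 1928:Wed 1932:Mon 1936:Sat 1940:Thu 1944:Tue✓ 1948:Sun 1952:Fri 1956:Wed 1960:Mon 1964:Sat
Tuesday: 1876, 1916, 1944 → 3.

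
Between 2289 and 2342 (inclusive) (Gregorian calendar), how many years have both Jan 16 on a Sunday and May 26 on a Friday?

Check each year's weekday for Jan 16 and May 26:
  2289: Wed/Sun  2290: Thu/Mon  2291: Fri/Tue  2292: Sat/Thu  2293: Mon/Fri  2294: Tue/Sat  2295: Wed/Sun  2296: Thu/Tue  2297: Sat/Wed  2298: Sun/Thu  2299: Mon/Fri  2300: Tue/Sat  2301: Wed/Sun  2302: Thu/Mon  …(26 more)…  2329: Wed/Sun  2330: Thu/Mon  2331: Fri/Tue  2332: Sat/Thu  2333: Mon/Fri  2334: Tue/Sat  2335: Wed/Sun  2336: Thu/Tue  2337: Sat/Wed  2338: Sun/Thu  2339: Mon/Fri  2340: Tue/Sun  2341: Thu/Mon  2342: Fri/Tue
Both conditions hold in: 2316 — 1.

1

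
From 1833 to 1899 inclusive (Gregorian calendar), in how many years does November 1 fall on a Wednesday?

10

Track November 1's weekday year by year (advancing +1, or +2 across a Feb 29):
  1833: Fri  1834: Sat (+1)  1835: Sun (+1)  1836: Tue (+2)  1837: Wed (+1) ✓
  1838: Thu (+1)  1839: Fri (+1)  1840: Sun (+2)  1841: Mon (+1)  1842: Tue (+1)
  1843: Wed (+1) ✓  1844: Fri (+2)  1845: Sat (+1)  1846: Sun (+1)  … (39 more years) …
  1886: Mon (+1)  1887: Tue (+1)  1888: Thu (+2)  1889: Fri (+1)  1890: Sat (+1)
  1891: Sun (+1)  1892: Tue (+2)  1893: Wed (+1) ✓  1894: Thu (+1)  1895: Fri (+1)
  1896: Sun (+2)  1897: Mon (+1)  1898: Tue (+1)  1899: Wed (+1) ✓
Wednesday years: 1837, 1843, 1848, 1854, 1865, 1871, 1876, 1882, 1893, 1899 — 10 in total.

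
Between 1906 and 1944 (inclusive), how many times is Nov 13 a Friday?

Track Nov 13's weekday year by year (advancing +1, or +2 across a Feb 29):
  1906: Tue  1907: Wed (+1)  1908: Fri (+2) ✓  1909: Sat (+1)  1910: Sun (+1)
  1911: Mon (+1)  1912: Wed (+2)  1913: Thu (+1)  1914: Fri (+1) ✓  1915: Sat (+1)
  1916: Mon (+2)  1917: Tue (+1)  1918: Wed (+1)  1919: Thu (+1)  … (11 more years) …
  1931: Fri (+1) ✓  1932: Sun (+2)  1933: Mon (+1)  1934: Tue (+1)  1935: Wed (+1)
  1936: Fri (+2) ✓  1937: Sat (+1)  1938: Sun (+1)  1939: Mon (+1)  1940: Wed (+2)
  1941: Thu (+1)  1942: Fri (+1) ✓  1943: Sat (+1)  1944: Mon (+2)
Friday years: 1908, 1914, 1925, 1931, 1936, 1942 — 6 in total.

6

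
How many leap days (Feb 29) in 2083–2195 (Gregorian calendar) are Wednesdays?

Leap years in 2083–2195: 27 of them.
Feb 29 weekday advances by 5 (mod 7) from one leap year to the next four years later (or differs when a century non-leap intervenes).
Leap-day weekdays: 2084:Tue 2088:Sun 2092:Fri 2096:Wed✓ 2104:Fri 2108:Wed✓ 2112:Mon 2116:Sat 2120:Thu 2124:Tue 2128:Sun 2132:Fri 2136:Wed✓ 2140:Mon 2144:Sat 2148:Thu 2152:Tue 2156:Sun 2160:Fri 2164:Wed✓ 2168:Mon 2172:Sat 2176:Thu 2180:Tue 2184:Sun 2188:Fri 2192:Wed✓
Wednesday: 2096, 2108, 2136, 2164, 2192 → 5.

5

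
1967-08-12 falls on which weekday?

Saturday

January 1, 1967 is a Sunday.
August 12 is day 224 of the year, i.e. 223 days after Jan 1.
223 mod 7 = 6, so advance 6 weekdays from Sunday: Saturday.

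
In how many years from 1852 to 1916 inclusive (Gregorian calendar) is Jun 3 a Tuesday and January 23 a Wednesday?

2

Check each year's weekday for Jun 3 and January 23:
  1852: Thu/Fri  1853: Fri/Sun  1854: Sat/Mon  1855: Sun/Tue  1856: Tue/Wed ✓  1857: Wed/Fri  1858: Thu/Sat  1859: Fri/Sun  1860: Sun/Mon  1861: Mon/Wed  1862: Tue/Thu  1863: Wed/Fri  1864: Fri/Sat  1865: Sat/Mon  …(37 more)…  1903: Wed/Fri  1904: Fri/Sat  1905: Sat/Mon  1906: Sun/Tue  1907: Mon/Wed  1908: Wed/Thu  1909: Thu/Sat  1910: Fri/Sun  1911: Sat/Mon  1912: Mon/Tue  1913: Tue/Thu  1914: Wed/Fri  1915: Thu/Sat  1916: Sat/Sun
Both conditions hold in: 1856, 1884 — 2.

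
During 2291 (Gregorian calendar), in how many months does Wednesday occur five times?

4

A month of length L has five Wednesdays iff its first Wednesday is on day ≤ L−28 (so day 1–3 in a 31-day month, 1–2 in a 30-day month, day 1 in a leap February).
Checking each month of 2291: Jan starts Thu (31d); Feb starts Sun (28d); Mar starts Sun (31d); Apr starts Wed (30d) ✓; May starts Fri (31d); Jun starts Mon (30d); Jul starts Wed (31d) ✓; Aug starts Sat (31d); Sep starts Tue (30d) ✓; Oct starts Thu (31d); Nov starts Sun (30d); Dec starts Tue (31d) ✓.
Five-Wednesday months: April, July, September, December → 4.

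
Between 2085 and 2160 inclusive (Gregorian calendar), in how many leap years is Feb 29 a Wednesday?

Leap years in 2085–2160: 18 of them.
Feb 29 weekday advances by 5 (mod 7) from one leap year to the next four years later (or differs when a century non-leap intervenes).
Leap-day weekdays: 2088:Sun 2092:Fri 2096:Wed✓ 2104:Fri 2108:Wed✓ 2112:Mon 2116:Sat 2120:Thu 2124:Tue 2128:Sun 2132:Fri 2136:Wed✓ 2140:Mon 2144:Sat 2148:Thu 2152:Tue 2156:Sun 2160:Fri
Wednesday: 2096, 2108, 2136 → 3.

3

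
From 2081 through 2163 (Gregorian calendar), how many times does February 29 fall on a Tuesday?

3

Leap years in 2081–2163: 19 of them.
Feb 29 weekday advances by 5 (mod 7) from one leap year to the next four years later (or differs when a century non-leap intervenes).
Leap-day weekdays: 2084:Tue✓ 2088:Sun 2092:Fri 2096:Wed 2104:Fri 2108:Wed 2112:Mon 2116:Sat 2120:Thu 2124:Tue✓ 2128:Sun 2132:Fri 2136:Wed 2140:Mon 2144:Sat 2148:Thu 2152:Tue✓ 2156:Sun 2160:Fri
Tuesday: 2084, 2124, 2152 → 3.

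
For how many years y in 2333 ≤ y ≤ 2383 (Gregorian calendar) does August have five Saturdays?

August has 31 days; it has five Saturdays when Saturday falls among the first (month-length − 28) days — i.e. when August 1 is one of Saturday/Friday/Thursday.
August 1 by year: 2333:Tue 2334:Wed 2335:Thu✓ 2336:Sat✓ 2337:Sun 2338:Mon 2339:Tue 2340:Thu✓ 2341:Fri✓ 2342:Sat✓ 2343:Sun 2344:Tue 2345:Wed 2346:Thu✓ 2347:Fri✓ …(21 more)… 2369:Fri✓ 2370:Sat✓ 2371:Sun 2372:Tue 2373:Wed 2374:Thu✓ 2375:Fri✓ 2376:Sun 2377:Mon 2378:Tue 2379:Wed 2380:Fri✓ 2381:Sat✓ 2382:Sun 2383:Mon
Years with five Saturdays: 2335, 2336, 2340, 2341, 2342, 2346, 2347, 2352, 2353, 2357, 2358, 2359, 2363, 2364, 2368, 2369, 2370, 2374, 2375, 2380, 2381 → 21.

21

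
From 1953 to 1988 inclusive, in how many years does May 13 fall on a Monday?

5

Track May 13's weekday year by year (advancing +1, or +2 across a Feb 29):
  1953: Wed  1954: Thu (+1)  1955: Fri (+1)  1956: Sun (+2)  1957: Mon (+1) ✓
  1958: Tue (+1)  1959: Wed (+1)  1960: Fri (+2)  1961: Sat (+1)  1962: Sun (+1)
  1963: Mon (+1) ✓  1964: Wed (+2)  1965: Thu (+1)  1966: Fri (+1)  … (8 more years) …
  1975: Tue (+1)  1976: Thu (+2)  1977: Fri (+1)  1978: Sat (+1)  1979: Sun (+1)
  1980: Tue (+2)  1981: Wed (+1)  1982: Thu (+1)  1983: Fri (+1)  1984: Sun (+2)
  1985: Mon (+1) ✓  1986: Tue (+1)  1987: Wed (+1)  1988: Fri (+2)
Monday years: 1957, 1963, 1968, 1974, 1985 — 5 in total.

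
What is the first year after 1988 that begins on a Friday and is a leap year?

2016

Jan 1 advances by 2 weekdays after a leap year and by 1 after a common year.
1988: Jan 1 is Friday (leap).
1989: Sunday
1990: Monday
1991: Tuesday
1992: Wednesday (leap)
1993: Friday
1994: Saturday
1995: Sunday
1996: Monday (leap)
1997: Wednesday
1998: Thursday
1999: Friday
2000: Saturday (leap)
2001: Monday
2002: Tuesday
2003: Wednesday
2004: Thursday (leap)
2005: Saturday
2006: Sunday
2007: Monday
2008: Tuesday (leap)
2009: Thursday
2010: Friday
2011: Saturday
2012: Sunday (leap)
2013: Tuesday
2014: Wednesday
2015: Thursday
2016: Friday (leap)
2016 begins on a Friday and is a leap year.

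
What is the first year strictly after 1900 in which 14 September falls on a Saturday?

From one year to the next, a fixed date's weekday advances by 1, or by 2 when a Feb 29 lies between the two dates.
1900: September 14 is Friday.
1901: Saturday (+1)
14 September falls on a Saturday in 1901.

1901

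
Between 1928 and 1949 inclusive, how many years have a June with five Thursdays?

June has 30 days; it has five Thursdays when Thursday falls among the first (month-length − 28) days — i.e. when June 1 is one of Thursday/Wednesday.
June 1 by year: 1928:Fri 1929:Sat 1930:Sun 1931:Mon 1932:Wed✓ 1933:Thu✓ 1934:Fri 1935:Sat 1936:Mon 1937:Tue 1938:Wed✓ 1939:Thu✓ 1940:Sat 1941:Sun 1942:Mon 1943:Tue 1944:Thu✓ 1945:Fri 1946:Sat 1947:Sun 1948:Tue 1949:Wed✓
Years with five Thursdays: 1932, 1933, 1938, 1939, 1944, 1949 → 6.

6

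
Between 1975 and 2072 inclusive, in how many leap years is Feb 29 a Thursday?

Leap years in 1975–2072: 25 of them.
Feb 29 weekday advances by 5 (mod 7) from one leap year to the next four years later (or differs when a century non-leap intervenes).
Leap-day weekdays: 1976:Sun 1980:Fri 1984:Wed 1988:Mon 1992:Sat 1996:Thu✓ 2000:Tue 2004:Sun 2008:Fri 2012:Wed 2016:Mon 2020:Sat 2024:Thu✓ 2028:Tue 2032:Sun 2036:Fri 2040:Wed 2044:Mon 2048:Sat 2052:Thu✓ 2056:Tue 2060:Sun 2064:Fri 2068:Wed 2072:Mon
Thursday: 1996, 2024, 2052 → 3.

3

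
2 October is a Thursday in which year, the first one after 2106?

From one year to the next, a fixed date's weekday advances by 1, or by 2 when a Feb 29 lies between the two dates.
2106: October 2 is Saturday.
2107: Sunday (+1)
2108: Tuesday (+2)
2109: Wednesday (+1)
2110: Thursday (+1)
2 October falls on a Thursday in 2110.

2110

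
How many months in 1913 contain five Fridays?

A month of length L has five Fridays iff its first Friday is on day ≤ L−28 (so day 1–3 in a 31-day month, 1–2 in a 30-day month, day 1 in a leap February).
Checking each month of 1913: Jan starts Wed (31d) ✓; Feb starts Sat (28d); Mar starts Sat (31d); Apr starts Tue (30d); May starts Thu (31d) ✓; Jun starts Sun (30d); Jul starts Tue (31d); Aug starts Fri (31d) ✓; Sep starts Mon (30d); Oct starts Wed (31d) ✓; Nov starts Sat (30d); Dec starts Mon (31d).
Five-Friday months: January, May, August, October → 4.

4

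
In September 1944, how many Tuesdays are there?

4

September 1944 has 30 days and begins on Friday.
The first Tuesday is September 5.
Tuesdays fall on 5, 12, 19, 26 — that's 4.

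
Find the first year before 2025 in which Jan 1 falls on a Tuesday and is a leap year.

2008

Jan 1 advances by 2 weekdays after a leap year and by 1 after a common year.
2025: Jan 1 is Wednesday.
2024: Monday (leap)
2023: Sunday
2022: Saturday
2021: Friday
2020: Wednesday (leap)
2019: Tuesday
2018: Monday
2017: Sunday
2016: Friday (leap)
2015: Thursday
2014: Wednesday
2013: Tuesday
2012: Sunday (leap)
2011: Saturday
2010: Friday
2009: Thursday
2008: Tuesday (leap)
2008 begins on a Tuesday and is a leap year.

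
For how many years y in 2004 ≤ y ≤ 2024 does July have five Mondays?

9

July has 31 days; it has five Mondays when Monday falls among the first (month-length − 28) days — i.e. when July 1 is one of Monday/Sunday/Saturday.
July 1 by year: 2004:Thu 2005:Fri 2006:Sat✓ 2007:Sun✓ 2008:Tue 2009:Wed 2010:Thu 2011:Fri 2012:Sun✓ 2013:Mon✓ 2014:Tue 2015:Wed 2016:Fri 2017:Sat✓ 2018:Sun✓ 2019:Mon✓ 2020:Wed 2021:Thu 2022:Fri 2023:Sat✓ 2024:Mon✓
Years with five Mondays: 2006, 2007, 2012, 2013, 2017, 2018, 2019, 2023, 2024 → 9.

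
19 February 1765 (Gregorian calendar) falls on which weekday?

January 1, 1765 is a Tuesday.
February 19 is day 50 of the year, i.e. 49 days after Jan 1.
49 mod 7 = 0, so advance 0 weekdays from Tuesday: Tuesday.

Tuesday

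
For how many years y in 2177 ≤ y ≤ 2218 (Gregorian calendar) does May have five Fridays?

20

May has 31 days; it has five Fridays when Friday falls among the first (month-length − 28) days — i.e. when May 1 is one of Friday/Thursday/Wednesday.
May 1 by year: 2177:Thu✓ 2178:Fri✓ 2179:Sat 2180:Mon 2181:Tue 2182:Wed✓ 2183:Thu✓ 2184:Sat 2185:Sun 2186:Mon 2187:Tue 2188:Thu✓ 2189:Fri✓ 2190:Sat 2191:Sun …(12 more)… 2204:Tue 2205:Wed✓ 2206:Thu✓ 2207:Fri✓ 2208:Sun 2209:Mon 2210:Tue 2211:Wed✓ 2212:Fri✓ 2213:Sat 2214:Sun 2215:Mon 2216:Wed✓ 2217:Thu✓ 2218:Fri✓
Years with five Fridays: 2177, 2178, 2182, 2183, 2188, 2189, 2193, 2194, 2195, 2199, 2200, 2201, 2205, 2206, 2207, 2211, 2212, 2216, 2217, 2218 → 20.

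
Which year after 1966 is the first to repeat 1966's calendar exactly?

1977

Two years share a calendar iff Jan 1 falls on the same weekday and both are leap or both are common. 1966: Jan 1 is Saturday, common year.
1967: Jan 1 Sunday, common
1968: Jan 1 Monday, leap
1969: Jan 1 Wednesday, common
1970: Jan 1 Thursday, common
1971: Jan 1 Friday, common
1972: Jan 1 Saturday, leap
1973: Jan 1 Monday, common
1974: Jan 1 Tuesday, common
1975: Jan 1 Wednesday, common
1976: Jan 1 Thursday, leap
1977: Jan 1 Saturday, common
1977 matches on both conditions.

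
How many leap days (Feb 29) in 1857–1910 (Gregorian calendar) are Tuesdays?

Leap years in 1857–1910: 12 of them.
Feb 29 weekday advances by 5 (mod 7) from one leap year to the next four years later (or differs when a century non-leap intervenes).
Leap-day weekdays: 1860:Wed 1864:Mon 1868:Sat 1872:Thu 1876:Tue✓ 1880:Sun 1884:Fri 1888:Wed 1892:Mon 1896:Sat 1904:Mon 1908:Sat
Tuesday: 1876 → 1.

1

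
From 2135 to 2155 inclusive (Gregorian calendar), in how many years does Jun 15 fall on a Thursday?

Track Jun 15's weekday year by year (advancing +1, or +2 across a Feb 29):
  2135: Wed  2136: Fri (+2)  2137: Sat (+1)  2138: Sun (+1)  2139: Mon (+1)
  2140: Wed (+2)  2141: Thu (+1) ✓  2142: Fri (+1)  2143: Sat (+1)  2144: Mon (+2)
  2145: Tue (+1)  2146: Wed (+1)  2147: Thu (+1) ✓  2148: Sat (+2)  2149: Sun (+1)
  2150: Mon (+1)  2151: Tue (+1)  2152: Thu (+2) ✓  2153: Fri (+1)  2154: Sat (+1)
  2155: Sun (+1)
Thursday years: 2141, 2147, 2152 — 3 in total.

3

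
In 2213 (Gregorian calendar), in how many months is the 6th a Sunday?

Check the 6th of each month of 2213: Jan 6: Wed, Feb 6: Sat, Mar 6: Sat, Apr 6: Tue, May 6: Thu, Jun 6: Sun, Jul 6: Tue, Aug 6: Fri, Sep 6: Mon, Oct 6: Wed, Nov 6: Sat, Dec 6: Mon.
Sunday occurs in June — 1 month.

1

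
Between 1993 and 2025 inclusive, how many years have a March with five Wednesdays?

March has 31 days; it has five Wednesdays when Wednesday falls among the first (month-length − 28) days — i.e. when March 1 is one of Wednesday/Tuesday/Monday.
March 1 by year: 1993:Mon✓ 1994:Tue✓ 1995:Wed✓ 1996:Fri 1997:Sat 1998:Sun 1999:Mon✓ 2000:Wed✓ 2001:Thu 2002:Fri 2003:Sat 2004:Mon✓ 2005:Tue✓ 2006:Wed✓ 2007:Thu …(3 more)… 2011:Tue✓ 2012:Thu 2013:Fri 2014:Sat 2015:Sun 2016:Tue✓ 2017:Wed✓ 2018:Thu 2019:Fri 2020:Sun 2021:Mon✓ 2022:Tue✓ 2023:Wed✓ 2024:Fri 2025:Sat
Years with five Wednesdays: 1993, 1994, 1995, 1999, 2000, 2004, 2005, 2006, 2010, 2011, 2016, 2017, 2021, 2022, 2023 → 15.

15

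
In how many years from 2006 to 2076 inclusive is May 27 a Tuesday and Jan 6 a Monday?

7

Check each year's weekday for May 27 and Jan 6:
  2006: Sat/Fri  2007: Sun/Sat  2008: Tue/Sun  2009: Wed/Tue  2010: Thu/Wed  2011: Fri/Thu  2012: Sun/Fri  2013: Mon/Sun  2014: Tue/Mon ✓  2015: Wed/Tue  2016: Fri/Wed  2017: Sat/Fri  2018: Sun/Sat  2019: Mon/Sun  …(43 more)…  2063: Sun/Sat  2064: Tue/Sun  2065: Wed/Tue  2066: Thu/Wed  2067: Fri/Thu  2068: Sun/Fri  2069: Mon/Sun  2070: Tue/Mon ✓  2071: Wed/Tue  2072: Fri/Wed  2073: Sat/Fri  2074: Sun/Sat  2075: Mon/Sun  2076: Wed/Mon
Both conditions hold in: 2014, 2025, 2031, 2042, 2053, 2059, 2070 — 7.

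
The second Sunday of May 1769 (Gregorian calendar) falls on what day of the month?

May 1, 1769 is a Monday, so the first Sunday is the 7th.
The second Sunday is 7 + 7 = 14.

14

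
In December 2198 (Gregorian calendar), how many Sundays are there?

5

December 2198 has 31 days and begins on Saturday.
The first Sunday is December 2.
Sundays fall on 2, 9, 16, 23, 30 — that's 5.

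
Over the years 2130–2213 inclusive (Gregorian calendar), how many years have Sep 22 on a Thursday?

12

Track Sep 22's weekday year by year (advancing +1, or +2 across a Feb 29):
  2130: Fri  2131: Sat (+1)  2132: Mon (+2)  2133: Tue (+1)  2134: Wed (+1)
  2135: Thu (+1) ✓  2136: Sat (+2)  2137: Sun (+1)  2138: Mon (+1)  2139: Tue (+1)
  2140: Thu (+2) ✓  2141: Fri (+1)  2142: Sat (+1)  2143: Sun (+1)  … (56 more years) …
  2200: Mon (+1)  2201: Tue (+1)  2202: Wed (+1)  2203: Thu (+1) ✓  2204: Sat (+2)
  2205: Sun (+1)  2206: Mon (+1)  2207: Tue (+1)  2208: Thu (+2) ✓  2209: Fri (+1)
  2210: Sat (+1)  2211: Sun (+1)  2212: Tue (+2)  2213: Wed (+1)
Thursday years: 2135, 2140, 2146, 2157, 2163, 2168, 2174, 2185, 2191, 2196, 2203, 2208 — 12 in total.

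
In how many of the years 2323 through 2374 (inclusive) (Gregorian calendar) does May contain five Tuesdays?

May has 31 days; it has five Tuesdays when Tuesday falls among the first (month-length − 28) days — i.e. when May 1 is one of Tuesday/Monday/Sunday.
May 1 by year: 2323:Tue✓ 2324:Thu 2325:Fri 2326:Sat 2327:Sun✓ 2328:Tue✓ 2329:Wed 2330:Thu 2331:Fri 2332:Sun✓ 2333:Mon✓ 2334:Tue✓ 2335:Wed 2336:Fri 2337:Sat …(22 more)… 2360:Sun✓ 2361:Mon✓ 2362:Tue✓ 2363:Wed 2364:Fri 2365:Sat 2366:Sun✓ 2367:Mon✓ 2368:Wed 2369:Thu 2370:Fri 2371:Sat 2372:Mon✓ 2373:Tue✓ 2374:Wed
Years with five Tuesdays: 2323, 2327, 2328, 2332, 2333, 2334, 2338, 2339, 2344, 2345, 2349, 2350, 2351, 2355, 2356, 2360, 2361, 2362, 2366, 2367, 2372, 2373 → 22.

22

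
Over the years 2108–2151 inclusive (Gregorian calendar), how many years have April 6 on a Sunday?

6

Track April 6's weekday year by year (advancing +1, or +2 across a Feb 29):
  2108: Fri  2109: Sat (+1)  2110: Sun (+1) ✓  2111: Mon (+1)  2112: Wed (+2)
  2113: Thu (+1)  2114: Fri (+1)  2115: Sat (+1)  2116: Mon (+2)  2117: Tue (+1)
  2118: Wed (+1)  2119: Thu (+1)  2120: Sat (+2)  2121: Sun (+1) ✓  … (16 more years) …
  2138: Sun (+1) ✓  2139: Mon (+1)  2140: Wed (+2)  2141: Thu (+1)  2142: Fri (+1)
  2143: Sat (+1)  2144: Mon (+2)  2145: Tue (+1)  2146: Wed (+1)  2147: Thu (+1)
  2148: Sat (+2)  2149: Sun (+1) ✓  2150: Mon (+1)  2151: Tue (+1)
Sunday years: 2110, 2121, 2127, 2132, 2138, 2149 — 6 in total.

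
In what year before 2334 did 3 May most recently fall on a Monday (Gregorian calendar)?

From one year to the next, a fixed date's weekday advances by 1, or by 2 when a Feb 29 lies between the two dates.
2334: May 3 is Thursday.
2333: Wednesday (−1)
2332: Tuesday (−1)
2331: Sunday (−2)
2330: Saturday (−1)
2329: Friday (−1)
2328: Thursday (−1)
2327: Tuesday (−2)
2326: Monday (−1)
3 May falls on a Monday in 2326.

2326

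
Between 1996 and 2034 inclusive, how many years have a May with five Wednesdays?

17

May has 31 days; it has five Wednesdays when Wednesday falls among the first (month-length − 28) days — i.e. when May 1 is one of Wednesday/Tuesday/Monday.
May 1 by year: 1996:Wed✓ 1997:Thu 1998:Fri 1999:Sat 2000:Mon✓ 2001:Tue✓ 2002:Wed✓ 2003:Thu 2004:Sat 2005:Sun 2006:Mon✓ 2007:Tue✓ 2008:Thu 2009:Fri 2010:Sat …(9 more)… 2020:Fri 2021:Sat 2022:Sun 2023:Mon✓ 2024:Wed✓ 2025:Thu 2026:Fri 2027:Sat 2028:Mon✓ 2029:Tue✓ 2030:Wed✓ 2031:Thu 2032:Sat 2033:Sun 2034:Mon✓
Years with five Wednesdays: 1996, 2000, 2001, 2002, 2006, 2007, 2012, 2013, 2017, 2018, 2019, 2023, 2024, 2028, 2029, 2030, 2034 → 17.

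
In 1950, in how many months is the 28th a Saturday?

2

Check the 28th of each month of 1950: Jan 28: Sat, Feb 28: Tue, Mar 28: Tue, Apr 28: Fri, May 28: Sun, Jun 28: Wed, Jul 28: Fri, Aug 28: Mon, Sep 28: Thu, Oct 28: Sat, Nov 28: Tue, Dec 28: Thu.
Saturday occurs in January, October — 2 months.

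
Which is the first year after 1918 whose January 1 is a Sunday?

1922

Jan 1 advances by 2 weekdays after a leap year and by 1 after a common year.
1918: Jan 1 is Tuesday.
1919: Wednesday
1920: Thursday (leap)
1921: Saturday
1922: Sunday
1922 begins on a Sunday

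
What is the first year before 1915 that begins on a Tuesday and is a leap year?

Jan 1 advances by 2 weekdays after a leap year and by 1 after a common year.
1915: Jan 1 is Friday.
1914: Thursday
1913: Wednesday
1912: Monday (leap)
1911: Sunday
1910: Saturday
1909: Friday
1908: Wednesday (leap)
1907: Tuesday
1906: Monday
1905: Sunday
1904: Friday (leap)
1903: Thursday
1902: Wednesday
1901: Tuesday
1900: Monday
1899: Sunday
1898: Saturday
1897: Friday
1896: Wednesday (leap)
1895: Tuesday
1894: Monday
1893: Sunday
1892: Friday (leap)
1891: Thursday
1890: Wednesday
1889: Tuesday
1888: Sunday (leap)
1887: Saturday
1886: Friday
1885: Thursday
1884: Tuesday (leap)
1884 begins on a Tuesday and is a leap year.

1884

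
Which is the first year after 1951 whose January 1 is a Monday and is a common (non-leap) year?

1962

Jan 1 advances by 2 weekdays after a leap year and by 1 after a common year.
1951: Jan 1 is Monday.
1952: Tuesday (leap)
1953: Thursday
1954: Friday
1955: Saturday
1956: Sunday (leap)
1957: Tuesday
1958: Wednesday
1959: Thursday
1960: Friday (leap)
1961: Sunday
1962: Monday
1962 begins on a Monday and is a common year.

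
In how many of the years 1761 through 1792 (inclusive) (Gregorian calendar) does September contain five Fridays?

9

September has 30 days; it has five Fridays when Friday falls among the first (month-length − 28) days — i.e. when September 1 is one of Friday/Thursday.
September 1 by year: 1761:Tue 1762:Wed 1763:Thu✓ 1764:Sat 1765:Sun 1766:Mon 1767:Tue 1768:Thu✓ 1769:Fri✓ 1770:Sat 1771:Sun 1772:Tue 1773:Wed 1774:Thu✓ 1775:Fri✓ 1776:Sun 1777:Mon 1778:Tue 1779:Wed 1780:Fri✓ 1781:Sat 1782:Sun 1783:Mon 1784:Wed 1785:Thu✓ 1786:Fri✓ 1787:Sat 1788:Mon 1789:Tue 1790:Wed 1791:Thu✓ 1792:Sat
Years with five Fridays: 1763, 1768, 1769, 1774, 1775, 1780, 1785, 1786, 1791 → 9.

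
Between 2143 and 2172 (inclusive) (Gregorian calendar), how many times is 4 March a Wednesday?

Track 4 March's weekday year by year (advancing +1, or +2 across a Feb 29):
  2143: Mon  2144: Wed (+2) ✓  2145: Thu (+1)  2146: Fri (+1)  2147: Sat (+1)
  2148: Mon (+2)  2149: Tue (+1)  2150: Wed (+1) ✓  2151: Thu (+1)  2152: Sat (+2)
  2153: Sun (+1)  2154: Mon (+1)  2155: Tue (+1)  2156: Thu (+2)  2157: Fri (+1)
  2158: Sat (+1)  2159: Sun (+1)  2160: Tue (+2)  2161: Wed (+1) ✓  2162: Thu (+1)
  2163: Fri (+1)  2164: Sun (+2)  2165: Mon (+1)  2166: Tue (+1)  2167: Wed (+1) ✓
  2168: Fri (+2)  2169: Sat (+1)  2170: Sun (+1)  2171: Mon (+1)  2172: Wed (+2) ✓
Wednesday years: 2144, 2150, 2161, 2167, 2172 — 5 in total.

5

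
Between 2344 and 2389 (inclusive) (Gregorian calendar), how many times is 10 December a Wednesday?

7

Track 10 December's weekday year by year (advancing +1, or +2 across a Feb 29):
  2344: Sun  2345: Mon (+1)  2346: Tue (+1)  2347: Wed (+1) ✓  2348: Fri (+2)
  2349: Sat (+1)  2350: Sun (+1)  2351: Mon (+1)  2352: Wed (+2) ✓  2353: Thu (+1)
  2354: Fri (+1)  2355: Sat (+1)  2356: Mon (+2)  2357: Tue (+1)  … (18 more years) …
  2376: Fri (+2)  2377: Sat (+1)  2378: Sun (+1)  2379: Mon (+1)  2380: Wed (+2) ✓
  2381: Thu (+1)  2382: Fri (+1)  2383: Sat (+1)  2384: Mon (+2)  2385: Tue (+1)
  2386: Wed (+1) ✓  2387: Thu (+1)  2388: Sat (+2)  2389: Sun (+1)
Wednesday years: 2347, 2352, 2358, 2369, 2375, 2380, 2386 — 7 in total.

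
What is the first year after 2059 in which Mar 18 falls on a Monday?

2069

From one year to the next, a fixed date's weekday advances by 1, or by 2 when a Feb 29 lies between the two dates.
2059: March 18 is Tuesday.
2060: Thursday (+2)
2061: Friday (+1)
2062: Saturday (+1)
2063: Sunday (+1)
2064: Tuesday (+2)
2065: Wednesday (+1)
2066: Thursday (+1)
2067: Friday (+1)
2068: Sunday (+2)
2069: Monday (+1)
Mar 18 falls on a Monday in 2069.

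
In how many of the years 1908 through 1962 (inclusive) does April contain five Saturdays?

April has 30 days; it has five Saturdays when Saturday falls among the first (month-length − 28) days — i.e. when April 1 is one of Saturday/Friday.
April 1 by year: 1908:Wed 1909:Thu 1910:Fri✓ 1911:Sat✓ 1912:Mon 1913:Tue 1914:Wed 1915:Thu 1916:Sat✓ 1917:Sun 1918:Mon 1919:Tue 1920:Thu 1921:Fri✓ 1922:Sat✓ …(25 more)… 1948:Thu 1949:Fri✓ 1950:Sat✓ 1951:Sun 1952:Tue 1953:Wed 1954:Thu 1955:Fri✓ 1956:Sun 1957:Mon 1958:Tue 1959:Wed 1960:Fri✓ 1961:Sat✓ 1962:Sun
Years with five Saturdays: 1910, 1911, 1916, 1921, 1922, 1927, 1932, 1933, 1938, 1939, 1944, 1949, 1950, 1955, 1960, 1961 → 16.

16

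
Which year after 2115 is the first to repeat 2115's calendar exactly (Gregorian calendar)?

2126

Two years share a calendar iff Jan 1 falls on the same weekday and both are leap or both are common. 2115: Jan 1 is Tuesday, common year.
2116: Jan 1 Wednesday, leap
2117: Jan 1 Friday, common
2118: Jan 1 Saturday, common
2119: Jan 1 Sunday, common
2120: Jan 1 Monday, leap
2121: Jan 1 Wednesday, common
2122: Jan 1 Thursday, common
2123: Jan 1 Friday, common
2124: Jan 1 Saturday, leap
2125: Jan 1 Monday, common
2126: Jan 1 Tuesday, common
2126 matches on both conditions.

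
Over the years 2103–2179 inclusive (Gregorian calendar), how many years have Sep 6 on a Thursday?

Track Sep 6's weekday year by year (advancing +1, or +2 across a Feb 29):
  2103: Thu ✓  2104: Sat (+2)  2105: Sun (+1)  2106: Mon (+1)  2107: Tue (+1)
  2108: Thu (+2) ✓  2109: Fri (+1)  2110: Sat (+1)  2111: Sun (+1)  2112: Tue (+2)
  2113: Wed (+1)  2114: Thu (+1) ✓  2115: Fri (+1)  2116: Sun (+2)  … (49 more years) …
  2166: Sat (+1)  2167: Sun (+1)  2168: Tue (+2)  2169: Wed (+1)  2170: Thu (+1) ✓
  2171: Fri (+1)  2172: Sun (+2)  2173: Mon (+1)  2174: Tue (+1)  2175: Wed (+1)
  2176: Fri (+2)  2177: Sat (+1)  2178: Sun (+1)  2179: Mon (+1)
Thursday years: 2103, 2108, 2114, 2125, 2131, 2136, 2142, 2153, 2159, 2164, 2170 — 11 in total.

11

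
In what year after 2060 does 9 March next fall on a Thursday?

From one year to the next, a fixed date's weekday advances by 1, or by 2 when a Feb 29 lies between the two dates.
2060: March 9 is Tuesday.
2061: Wednesday (+1)
2062: Thursday (+1)
9 March falls on a Thursday in 2062.

2062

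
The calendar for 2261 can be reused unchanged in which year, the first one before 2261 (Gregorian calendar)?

Two years share a calendar iff Jan 1 falls on the same weekday and both are leap or both are common. 2261: Jan 1 is Tuesday, common year.
2260: Jan 1 Sunday, leap
2259: Jan 1 Saturday, common
2258: Jan 1 Friday, common
2257: Jan 1 Thursday, common
2256: Jan 1 Tuesday, leap
2255: Jan 1 Monday, common
2254: Jan 1 Sunday, common
2253: Jan 1 Saturday, common
2252: Jan 1 Thursday, leap
2251: Jan 1 Wednesday, common
2250: Jan 1 Tuesday, common
2250 matches on both conditions.

2250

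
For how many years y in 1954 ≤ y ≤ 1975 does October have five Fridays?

9

October has 31 days; it has five Fridays when Friday falls among the first (month-length − 28) days — i.e. when October 1 is one of Friday/Thursday/Wednesday.
October 1 by year: 1954:Fri✓ 1955:Sat 1956:Mon 1957:Tue 1958:Wed✓ 1959:Thu✓ 1960:Sat 1961:Sun 1962:Mon 1963:Tue 1964:Thu✓ 1965:Fri✓ 1966:Sat 1967:Sun 1968:Tue 1969:Wed✓ 1970:Thu✓ 1971:Fri✓ 1972:Sun 1973:Mon 1974:Tue 1975:Wed✓
Years with five Fridays: 1954, 1958, 1959, 1964, 1965, 1969, 1970, 1971, 1975 → 9.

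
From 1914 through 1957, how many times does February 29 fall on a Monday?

1

Leap years in 1914–1957: 11 of them.
Feb 29 weekday advances by 5 (mod 7) from one leap year to the next four years later (or differs when a century non-leap intervenes).
Leap-day weekdays: 1916:Tue 1920:Sun 1924:Fri 1928:Wed 1932:Mon✓ 1936:Sat 1940:Thu 1944:Tue 1948:Sun 1952:Fri 1956:Wed
Monday: 1932 → 1.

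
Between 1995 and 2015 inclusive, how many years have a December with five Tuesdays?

December has 31 days; it has five Tuesdays when Tuesday falls among the first (month-length − 28) days — i.e. when December 1 is one of Tuesday/Monday/Sunday.
December 1 by year: 1995:Fri 1996:Sun✓ 1997:Mon✓ 1998:Tue✓ 1999:Wed 2000:Fri 2001:Sat 2002:Sun✓ 2003:Mon✓ 2004:Wed 2005:Thu 2006:Fri 2007:Sat 2008:Mon✓ 2009:Tue✓ 2010:Wed 2011:Thu 2012:Sat 2013:Sun✓ 2014:Mon✓ 2015:Tue✓
Years with five Tuesdays: 1996, 1997, 1998, 2002, 2003, 2008, 2009, 2013, 2014, 2015 → 10.

10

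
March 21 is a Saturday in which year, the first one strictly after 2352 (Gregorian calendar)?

From one year to the next, a fixed date's weekday advances by 1, or by 2 when a Feb 29 lies between the two dates.
2352: March 21 is Friday.
2353: Saturday (+1)
March 21 falls on a Saturday in 2353.

2353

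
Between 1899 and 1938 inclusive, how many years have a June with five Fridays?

June has 30 days; it has five Fridays when Friday falls among the first (month-length − 28) days — i.e. when June 1 is one of Friday/Thursday.
June 1 by year: 1899:Thu✓ 1900:Fri✓ 1901:Sat 1902:Sun 1903:Mon 1904:Wed 1905:Thu✓ 1906:Fri✓ 1907:Sat 1908:Mon 1909:Tue 1910:Wed 1911:Thu✓ 1912:Sat 1913:Sun …(10 more)… 1924:Sun 1925:Mon 1926:Tue 1927:Wed 1928:Fri✓ 1929:Sat 1930:Sun 1931:Mon 1932:Wed 1933:Thu✓ 1934:Fri✓ 1935:Sat 1936:Mon 1937:Tue 1938:Wed
Years with five Fridays: 1899, 1900, 1905, 1906, 1911, 1916, 1917, 1922, 1923, 1928, 1933, 1934 → 12.

12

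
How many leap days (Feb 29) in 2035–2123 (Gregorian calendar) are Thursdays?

Leap years in 2035–2123: 21 of them.
Feb 29 weekday advances by 5 (mod 7) from one leap year to the next four years later (or differs when a century non-leap intervenes).
Leap-day weekdays: 2036:Fri 2040:Wed 2044:Mon 2048:Sat 2052:Thu✓ 2056:Tue 2060:Sun 2064:Fri 2068:Wed 2072:Mon 2076:Sat 2080:Thu✓ 2084:Tue 2088:Sun 2092:Fri 2096:Wed 2104:Fri 2108:Wed 2112:Mon 2116:Sat 2120:Thu✓
Thursday: 2052, 2080, 2120 → 3.

3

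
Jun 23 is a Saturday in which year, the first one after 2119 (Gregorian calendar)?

From one year to the next, a fixed date's weekday advances by 1, or by 2 when a Feb 29 lies between the two dates.
2119: June 23 is Friday.
2120: Sunday (+2)
2121: Monday (+1)
2122: Tuesday (+1)
2123: Wednesday (+1)
2124: Friday (+2)
2125: Saturday (+1)
Jun 23 falls on a Saturday in 2125.

2125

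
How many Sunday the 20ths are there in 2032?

1

Check the 20th of each month of 2032: Jan 20: Tue, Feb 20: Fri, Mar 20: Sat, Apr 20: Tue, May 20: Thu, Jun 20: Sun, Jul 20: Tue, Aug 20: Fri, Sep 20: Mon, Oct 20: Wed, Nov 20: Sat, Dec 20: Mon.
Sunday occurs in June — 1 month.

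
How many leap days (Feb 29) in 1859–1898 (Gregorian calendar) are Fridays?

Leap years in 1859–1898: 10 of them.
Feb 29 weekday advances by 5 (mod 7) from one leap year to the next four years later (or differs when a century non-leap intervenes).
Leap-day weekdays: 1860:Wed 1864:Mon 1868:Sat 1872:Thu 1876:Tue 1880:Sun 1884:Fri✓ 1888:Wed 1892:Mon 1896:Sat
Friday: 1884 → 1.

1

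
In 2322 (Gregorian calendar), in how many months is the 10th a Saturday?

Check the 10th of each month of 2322: Jan 10: Tue, Feb 10: Fri, Mar 10: Fri, Apr 10: Mon, May 10: Wed, Jun 10: Sat, Jul 10: Mon, Aug 10: Thu, Sep 10: Sun, Oct 10: Tue, Nov 10: Fri, Dec 10: Sun.
Saturday occurs in June — 1 month.

1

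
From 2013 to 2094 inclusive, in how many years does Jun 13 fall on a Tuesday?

12

Track Jun 13's weekday year by year (advancing +1, or +2 across a Feb 29):
  2013: Thu  2014: Fri (+1)  2015: Sat (+1)  2016: Mon (+2)  2017: Tue (+1) ✓
  2018: Wed (+1)  2019: Thu (+1)  2020: Sat (+2)  2021: Sun (+1)  2022: Mon (+1)
  2023: Tue (+1) ✓  2024: Thu (+2)  2025: Fri (+1)  2026: Sat (+1)  … (54 more years) …
  2081: Fri (+1)  2082: Sat (+1)  2083: Sun (+1)  2084: Tue (+2) ✓  2085: Wed (+1)
  2086: Thu (+1)  2087: Fri (+1)  2088: Sun (+2)  2089: Mon (+1)  2090: Tue (+1) ✓
  2091: Wed (+1)  2092: Fri (+2)  2093: Sat (+1)  2094: Sun (+1)
Tuesday years: 2017, 2023, 2028, 2034, 2045, 2051, 2056, 2062, 2073, 2079, 2084, 2090 — 12 in total.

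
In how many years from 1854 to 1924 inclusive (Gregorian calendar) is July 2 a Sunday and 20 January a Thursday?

Check each year's weekday for July 2 and 20 January:
  1854: Sun/Fri  1855: Mon/Sat  1856: Wed/Sun  1857: Thu/Tue  1858: Fri/Wed  1859: Sat/Thu  1860: Mon/Fri  1861: Tue/Sun  1862: Wed/Mon  1863: Thu/Tue  1864: Sat/Wed  1865: Sun/Fri  1866: Mon/Sat  1867: Tue/Sun  …(43 more)…  1911: Sun/Fri  1912: Tue/Sat  1913: Wed/Mon  1914: Thu/Tue  1915: Fri/Wed  1916: Sun/Thu ✓  1917: Mon/Sat  1918: Tue/Sun  1919: Wed/Mon  1920: Fri/Tue  1921: Sat/Thu  1922: Sun/Fri  1923: Mon/Sat  1924: Wed/Sun
Both conditions hold in: 1876, 1916 — 2.

2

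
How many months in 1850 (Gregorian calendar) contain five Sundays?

A month of length L has five Sundays iff its first Sunday is on day ≤ L−28 (so day 1–3 in a 31-day month, 1–2 in a 30-day month, day 1 in a leap February).
Checking each month of 1850: Jan starts Tue (31d); Feb starts Fri (28d); Mar starts Fri (31d) ✓; Apr starts Mon (30d); May starts Wed (31d); Jun starts Sat (30d) ✓; Jul starts Mon (31d); Aug starts Thu (31d); Sep starts Sun (30d) ✓; Oct starts Tue (31d); Nov starts Fri (30d); Dec starts Sun (31d) ✓.
Five-Sunday months: March, June, September, December → 4.

4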